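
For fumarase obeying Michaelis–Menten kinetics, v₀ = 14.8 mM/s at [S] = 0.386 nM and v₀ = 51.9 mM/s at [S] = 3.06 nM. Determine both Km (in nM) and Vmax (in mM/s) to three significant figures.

In reciprocal form, 1/v = (Km/Vmax)·(1/[S]) + 1/Vmax. The two points give (1/[S], 1/v) = (2.591, 0.06757) and (0.3268, 0.01927).
Slope = (0.06757 − 0.01927)/(2.591 − 0.3268) = 0.02133; intercept = 0.06757 − 0.02133×2.591 = 0.01230.
Vmax = 1/intercept = 81.3 mM/s; Km = slope × Vmax = 0.02133 × 81.3 = 1.74 nM.

Km = 1.74 nM; Vmax = 81.3 mM/s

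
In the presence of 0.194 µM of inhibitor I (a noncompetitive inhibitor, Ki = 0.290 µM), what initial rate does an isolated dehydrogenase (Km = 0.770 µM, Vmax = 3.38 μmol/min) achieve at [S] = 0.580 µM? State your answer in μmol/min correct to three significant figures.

0.870 μmol/min

α = 1 + [I]/Ki = 1 + 0.194/0.290 = 1.669.
For a noncompetitive inhibitor, Vmax is reduced to Vmax/α while Km is unchanged: Km,app = 0.770 µM, Vmax,app = 2.03 μmol/min.
v = Vmax,app·[S]/(Km,app + [S]) = 2.03 × 0.580/(0.770 + 0.580) = 0.870 μmol/min.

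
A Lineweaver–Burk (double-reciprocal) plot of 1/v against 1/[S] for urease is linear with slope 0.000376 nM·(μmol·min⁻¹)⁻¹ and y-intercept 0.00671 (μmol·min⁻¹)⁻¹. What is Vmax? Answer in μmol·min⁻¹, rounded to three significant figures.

149 μmol·min⁻¹

The y-intercept of a Lineweaver–Burk plot equals 1/Vmax, so Vmax = 1/0.00671 = 149 μmol·min⁻¹.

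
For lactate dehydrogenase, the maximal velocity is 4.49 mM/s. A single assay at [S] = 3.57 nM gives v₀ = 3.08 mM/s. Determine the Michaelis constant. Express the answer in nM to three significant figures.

From v = Vmax[S]/(Km+[S]), Km = [S](Vmax − v)/v.
Km = 3.57 × (4.49 − 3.08) / 3.08 = 5.034/3.08 = 1.63 nM.

1.63 nM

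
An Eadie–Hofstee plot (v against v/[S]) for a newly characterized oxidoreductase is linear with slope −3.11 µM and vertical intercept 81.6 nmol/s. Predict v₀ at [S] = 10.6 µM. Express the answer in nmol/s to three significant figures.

In the Eadie–Hofstee form v = Vmax − Km·(v/[S]), the slope is −Km and the intercept is Vmax, so Km = 3.11 µM and Vmax = 81.6 nmol/s.
v = 81.6 × 10.6/(3.11 + 10.6) = 63.1 nmol/s.

63.1 nmol/s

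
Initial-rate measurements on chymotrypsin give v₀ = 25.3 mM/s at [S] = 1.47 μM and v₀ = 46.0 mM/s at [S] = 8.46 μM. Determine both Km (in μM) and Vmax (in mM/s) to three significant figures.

Km = 1.76 μM; Vmax = 55.6 mM/s

In reciprocal form, 1/v = (Km/Vmax)·(1/[S]) + 1/Vmax. The two points give (1/[S], 1/v) = (0.6803, 0.03953) and (0.1182, 0.02174).
Slope = (0.03953 − 0.02174)/(0.6803 − 0.1182) = 0.03164; intercept = 0.03953 − 0.03164×0.6803 = 0.01800.
Vmax = 1/intercept = 55.6 mM/s; Km = slope × Vmax = 0.03164 × 55.6 = 1.76 μM.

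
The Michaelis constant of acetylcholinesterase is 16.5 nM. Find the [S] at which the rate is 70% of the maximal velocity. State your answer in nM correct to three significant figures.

38.5 nM

v/Vmax = [S]/(Km+[S]) = 0.7, so [S] = Km·0.7/(1 − 0.7) = 16.5 × 2.333.
[S] = 38.5 nM.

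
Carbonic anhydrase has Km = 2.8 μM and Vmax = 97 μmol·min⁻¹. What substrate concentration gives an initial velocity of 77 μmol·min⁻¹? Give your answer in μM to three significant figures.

10.8 μM

Rearranging v = Vmax[S]/(Km+[S]) gives [S] = Km·v/(Vmax − v).
[S] = 2.8 × 77 / (97 − 77) = 215.6/20.00 = 10.8 μM.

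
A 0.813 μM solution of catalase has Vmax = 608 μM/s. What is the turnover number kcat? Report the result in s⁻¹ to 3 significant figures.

kcat = Vmax/[E]total = 608 μM/s / 0.813 μM = 748 s⁻¹.

748 s⁻¹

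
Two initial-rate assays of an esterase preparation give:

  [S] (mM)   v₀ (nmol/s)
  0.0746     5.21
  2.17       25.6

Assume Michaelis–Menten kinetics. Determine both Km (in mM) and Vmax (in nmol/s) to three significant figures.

In reciprocal form, 1/v = (Km/Vmax)·(1/[S]) + 1/Vmax. The two points give (1/[S], 1/v) = (13.40, 0.1919) and (0.4608, 0.03906).
Slope = (0.1919 − 0.03906)/(13.40 − 0.4608) = 0.01181; intercept = 0.1919 − 0.01181×13.40 = 0.03362.
Vmax = 1/intercept = 29.7 nmol/s; Km = slope × Vmax = 0.01181 × 29.7 = 0.351 mM.

Km = 0.351 mM; Vmax = 29.7 nmol/s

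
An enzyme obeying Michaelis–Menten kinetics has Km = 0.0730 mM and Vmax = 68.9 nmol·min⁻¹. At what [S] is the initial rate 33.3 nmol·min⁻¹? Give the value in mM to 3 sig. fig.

0.0683 mM

Rearranging v = Vmax[S]/(Km+[S]) gives [S] = Km·v/(Vmax − v).
[S] = 0.0730 × 33.3 / (68.9 − 33.3) = 2.431/35.60 = 0.0683 mM.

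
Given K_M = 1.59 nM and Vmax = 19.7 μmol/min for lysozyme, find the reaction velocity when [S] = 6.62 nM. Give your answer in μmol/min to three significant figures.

15.9 μmol/min

v = Vmax·[S]/(Km + [S]) = 19.7 × 6.62 / (1.59 + 6.62)
  = 130.4 / 8.210 = 15.9 μmol/min.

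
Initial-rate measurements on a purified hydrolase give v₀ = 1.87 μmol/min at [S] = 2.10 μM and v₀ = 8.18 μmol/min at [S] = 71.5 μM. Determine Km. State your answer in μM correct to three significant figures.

From v = Vmax[S]/(Km+[S]), each point gives Vmax = v(Km+[S])/[S].
Equating: 1.87(Km+2.10)/2.10 = 8.18(Km+71.5)/71.5.
0.8905·Km + 1.87 = 0.1144·Km + 8.18, so (0.8905 − 0.1144)·Km = 8.18 − 1.87.
Km = 6.310/0.7761 = 8.13 μM; then Vmax = 1.87(8.13+2.10)/2.10 = 9.11 μmol/min.

8.13 μM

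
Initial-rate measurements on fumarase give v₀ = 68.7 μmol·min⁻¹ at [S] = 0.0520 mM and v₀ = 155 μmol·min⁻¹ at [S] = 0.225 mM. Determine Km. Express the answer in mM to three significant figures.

In reciprocal form, 1/v = (Km/Vmax)·(1/[S]) + 1/Vmax. The two points give (1/[S], 1/v) = (19.23, 0.01456) and (4.444, 0.006452).
Slope = (0.01456 − 0.006452)/(19.23 − 4.444) = 0.0005481; intercept = 0.01456 − 0.0005481×19.23 = 0.004016.
Vmax = 1/intercept = 249 μmol·min⁻¹; Km = slope × Vmax = 0.0005481 × 249 = 0.136 mM.

0.136 mM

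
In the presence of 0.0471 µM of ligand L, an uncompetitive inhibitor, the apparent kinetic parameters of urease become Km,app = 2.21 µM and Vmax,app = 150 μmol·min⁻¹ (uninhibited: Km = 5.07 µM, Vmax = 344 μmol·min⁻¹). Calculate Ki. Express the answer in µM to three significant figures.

0.0364 µM

Uncompetitive: Vmax,app = Vmax/α (and Km,app = Km/α) with α = 1 + [I]/Ki.
α = Vmax/Vmax,app = 344/150 = 2.293.
Ki = [I]/(α − 1) = 0.0471/1.293 = 0.0364 µM.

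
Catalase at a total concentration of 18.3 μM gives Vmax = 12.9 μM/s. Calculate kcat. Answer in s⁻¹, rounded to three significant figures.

0.705 s⁻¹

kcat = Vmax/[E]total = 12.9 μM/s / 18.3 μM = 0.705 s⁻¹.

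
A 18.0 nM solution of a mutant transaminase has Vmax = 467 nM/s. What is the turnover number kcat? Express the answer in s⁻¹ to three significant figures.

kcat = Vmax/[E]total = 467 nM/s / 18.0 nM = 25.9 s⁻¹.

25.9 s⁻¹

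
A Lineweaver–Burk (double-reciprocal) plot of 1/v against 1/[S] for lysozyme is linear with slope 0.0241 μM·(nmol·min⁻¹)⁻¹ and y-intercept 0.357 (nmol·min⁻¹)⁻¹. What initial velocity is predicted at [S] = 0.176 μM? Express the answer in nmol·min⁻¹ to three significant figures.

The y-intercept is 1/Vmax, so Vmax = 1/0.357 = 2.80 nmol·min⁻¹.
The slope is Km/Vmax, so Km = 0.0241 × 2.80 = 0.0675 μM.
Then v = 2.80 × 0.176/(0.0675 + 0.176) = 2.02 nmol·min⁻¹.

2.02 nmol·min⁻¹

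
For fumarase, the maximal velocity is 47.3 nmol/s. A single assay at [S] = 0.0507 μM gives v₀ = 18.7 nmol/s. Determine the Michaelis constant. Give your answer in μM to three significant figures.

0.0775 μM

v/Vmax = 18.7/47.3 = 0.3953 = [S]/(Km+[S]).
So Km + [S] = [S]/0.3953 = 0.1282 μM, giving Km = 0.1282 − 0.0507 = 0.0775 μM.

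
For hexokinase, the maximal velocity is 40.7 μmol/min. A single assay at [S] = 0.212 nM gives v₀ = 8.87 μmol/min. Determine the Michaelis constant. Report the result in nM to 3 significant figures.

v/Vmax = 8.87/40.7 = 0.2179 = [S]/(Km+[S]).
So Km + [S] = [S]/0.2179 = 0.9728 nM, giving Km = 0.9728 − 0.212 = 0.761 nM.

0.761 nM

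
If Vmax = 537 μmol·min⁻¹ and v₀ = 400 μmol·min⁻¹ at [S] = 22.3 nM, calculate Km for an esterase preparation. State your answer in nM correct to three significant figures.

v/Vmax = 400/537 = 0.7449 = [S]/(Km+[S]).
So Km + [S] = [S]/0.7449 = 29.94 nM, giving Km = 29.94 − 22.3 = 7.64 nM.

7.64 nM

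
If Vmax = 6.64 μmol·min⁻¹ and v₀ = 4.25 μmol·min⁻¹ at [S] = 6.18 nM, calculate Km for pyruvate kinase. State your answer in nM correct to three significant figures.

From v = Vmax[S]/(Km+[S]), Km = [S](Vmax − v)/v.
Km = 6.18 × (6.64 − 4.25) / 4.25 = 14.77/4.25 = 3.48 nM.

3.48 nM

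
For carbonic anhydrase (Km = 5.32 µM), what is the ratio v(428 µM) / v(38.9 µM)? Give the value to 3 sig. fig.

1.12

The fractional saturations are [S]/(Km+[S]) = 38.9/44.22 = 0.8797 and 428/433.3 = 0.9877.
v₂/v₁ is just their ratio: 0.9877/0.8797 = 1.12.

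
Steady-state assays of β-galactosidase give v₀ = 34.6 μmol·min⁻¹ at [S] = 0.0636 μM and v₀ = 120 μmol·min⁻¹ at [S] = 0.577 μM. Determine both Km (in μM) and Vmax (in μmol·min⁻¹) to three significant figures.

Km = 0.254 μM; Vmax = 173 μmol·min⁻¹

From v = Vmax[S]/(Km+[S]), each point gives Vmax = v(Km+[S])/[S].
Equating: 34.6(Km+0.0636)/0.0636 = 120(Km+0.577)/0.577.
544.0·Km + 34.6 = 208.0·Km + 120, so (544.0 − 208.0)·Km = 120 − 34.6.
Km = 85.40/336.1 = 0.254 μM; then Vmax = 34.6(0.254+0.0636)/0.0636 = 173 μmol·min⁻¹.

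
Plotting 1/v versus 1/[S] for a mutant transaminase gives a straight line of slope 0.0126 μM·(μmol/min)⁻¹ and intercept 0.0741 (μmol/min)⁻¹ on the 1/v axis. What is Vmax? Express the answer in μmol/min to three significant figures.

13.5 μmol/min

The y-intercept of a Lineweaver–Burk plot equals 1/Vmax, so Vmax = 1/0.0741 = 13.5 μmol/min.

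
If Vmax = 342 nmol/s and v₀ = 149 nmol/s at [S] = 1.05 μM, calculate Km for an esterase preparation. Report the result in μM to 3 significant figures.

1.36 μM

From v = Vmax[S]/(Km+[S]), Km = [S](Vmax − v)/v.
Km = 1.05 × (342 − 149) / 149 = 202.6/149 = 1.36 μM.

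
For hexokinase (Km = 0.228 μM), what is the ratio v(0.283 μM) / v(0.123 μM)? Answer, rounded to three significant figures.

Since Vmax cancels, v₂/v₁ = [S]₂(Km+[S]₁) / [S]₁(Km+[S]₂).
= 0.283×(0.228+0.123) / (0.123×(0.228+0.283)) = 0.09933/0.06285 = 1.58.

1.58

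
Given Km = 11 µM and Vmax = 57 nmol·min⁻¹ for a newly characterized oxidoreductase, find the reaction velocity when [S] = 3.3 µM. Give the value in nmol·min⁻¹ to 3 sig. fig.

[S]/(Km+[S]) = 3.3/14.30 = 0.2308, the fractional saturation.
v = 0.2308 × Vmax = 0.2308 × 57 = 13.2 nmol·min⁻¹.

13.2 nmol·min⁻¹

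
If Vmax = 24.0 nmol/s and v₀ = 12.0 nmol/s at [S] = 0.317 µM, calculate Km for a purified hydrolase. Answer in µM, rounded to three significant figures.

0.317 µM

v/Vmax = 12.0/24.0 = 0.5000 = [S]/(Km+[S]).
So Km + [S] = [S]/0.5000 = 0.6340 µM, giving Km = 0.6340 − 0.317 = 0.317 µM.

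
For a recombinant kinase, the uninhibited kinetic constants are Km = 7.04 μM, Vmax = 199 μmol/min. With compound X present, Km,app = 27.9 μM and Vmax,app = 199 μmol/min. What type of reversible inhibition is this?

Km increases (7.04 → 27.9 μM) while Vmax is unchanged — the hallmark of competitive inhibition.

competitive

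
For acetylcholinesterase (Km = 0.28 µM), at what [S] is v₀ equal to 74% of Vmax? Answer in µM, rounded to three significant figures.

0.797 µM

v/Vmax = [S]/(Km+[S]) = 0.74, so [S] = Km·0.74/(1 − 0.74) = 0.28 × 2.846.
[S] = 0.797 µM.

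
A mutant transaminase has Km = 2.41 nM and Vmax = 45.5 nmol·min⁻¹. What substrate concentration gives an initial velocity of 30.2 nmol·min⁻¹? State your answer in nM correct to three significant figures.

4.76 nM

Rearranging v = Vmax[S]/(Km+[S]) gives [S] = Km·v/(Vmax − v).
[S] = 2.41 × 30.2 / (45.5 − 30.2) = 72.78/15.30 = 4.76 nM.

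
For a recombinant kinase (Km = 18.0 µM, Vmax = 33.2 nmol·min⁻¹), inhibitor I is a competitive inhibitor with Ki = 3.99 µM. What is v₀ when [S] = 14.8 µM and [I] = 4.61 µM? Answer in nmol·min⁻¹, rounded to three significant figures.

9.17 nmol·min⁻¹

With α = 1 + [I]/Ki = 1 + 4.61/3.99 = 2.155, the competitive rate law is v = Vmax[S] / (αKm + [S]).
v = 33.2×14.8 / (2.155×18.0 + 14.8) = 491.4/53.60 = 9.17 nmol·min⁻¹.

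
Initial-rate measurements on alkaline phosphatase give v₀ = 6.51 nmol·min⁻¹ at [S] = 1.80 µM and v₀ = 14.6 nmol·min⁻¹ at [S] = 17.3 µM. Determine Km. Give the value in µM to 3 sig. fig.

2.92 µM

In reciprocal form, 1/v = (Km/Vmax)·(1/[S]) + 1/Vmax. The two points give (1/[S], 1/v) = (0.5556, 0.1536) and (0.05780, 0.06849).
Slope = (0.1536 − 0.06849)/(0.5556 − 0.05780) = 0.1710; intercept = 0.1536 − 0.1710×0.5556 = 0.05861.
Vmax = 1/intercept = 17.1 nmol·min⁻¹; Km = slope × Vmax = 0.1710 × 17.1 = 2.92 µM.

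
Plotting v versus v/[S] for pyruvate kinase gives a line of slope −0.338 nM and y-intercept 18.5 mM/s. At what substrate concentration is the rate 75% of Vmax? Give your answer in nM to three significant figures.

The Eadie–Hofstee slope gives Km = 0.338 nM (slope = −Km).
v/Vmax = [S]/(Km+[S]) = 0.75 ⇒ [S] = Km·0.75/(1−0.75) = 0.338 × 3.000 = 1.01 nM.

1.01 nM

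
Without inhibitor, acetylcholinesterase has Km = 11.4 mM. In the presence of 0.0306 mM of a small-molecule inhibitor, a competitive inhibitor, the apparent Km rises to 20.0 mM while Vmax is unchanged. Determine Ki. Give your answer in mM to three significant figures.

Competitive: Km,app = α·Km with α = 1 + [I]/Ki.
α = Km,app/Km = 20.0/11.4 = 1.754.
Since α = 1 + [I]/Ki, [I]/Ki = 1.754 − 1 = 0.7544 and Ki = 0.0306/0.7544 = 0.0406 mM.

0.0406 mM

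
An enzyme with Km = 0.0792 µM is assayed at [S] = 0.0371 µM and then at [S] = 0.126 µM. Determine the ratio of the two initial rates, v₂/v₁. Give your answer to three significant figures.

1.92

The fractional saturations are [S]/(Km+[S]) = 0.0371/0.1163 = 0.3190 and 0.126/0.2052 = 0.6140.
v₂/v₁ is just their ratio: 0.6140/0.3190 = 1.92.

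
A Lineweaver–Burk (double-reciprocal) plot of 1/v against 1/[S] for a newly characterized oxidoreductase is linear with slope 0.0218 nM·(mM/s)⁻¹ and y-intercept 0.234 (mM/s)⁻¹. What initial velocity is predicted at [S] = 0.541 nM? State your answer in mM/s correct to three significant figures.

The y-intercept is 1/Vmax, so Vmax = 1/0.234 = 4.27 mM/s.
The slope is Km/Vmax, so Km = 0.0218 × 4.27 = 0.0932 nM.
Then v = 4.27 × 0.541/(0.0932 + 0.541) = 3.65 mM/s.

3.65 mM/s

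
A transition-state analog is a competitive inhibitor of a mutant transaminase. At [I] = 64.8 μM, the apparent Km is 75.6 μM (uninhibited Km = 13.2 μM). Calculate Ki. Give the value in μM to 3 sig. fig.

Competitive: Km,app = α·Km with α = 1 + [I]/Ki.
α = Km,app/Km = 75.6/13.2 = 5.727.
Since α = 1 + [I]/Ki, [I]/Ki = 5.727 − 1 = 4.727 and Ki = 64.8/4.727 = 13.7 μM.

13.7 μM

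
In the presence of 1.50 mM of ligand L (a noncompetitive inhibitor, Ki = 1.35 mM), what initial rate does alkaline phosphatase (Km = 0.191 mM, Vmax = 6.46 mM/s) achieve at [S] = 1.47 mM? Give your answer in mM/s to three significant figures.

α = 1 + [I]/Ki = 1 + 1.50/1.35 = 2.111.
For a noncompetitive inhibitor, Vmax is reduced to Vmax/α while Km is unchanged: Km,app = 0.191 mM, Vmax,app = 3.06 mM/s.
v = Vmax,app·[S]/(Km,app + [S]) = 3.06 × 1.47/(0.191 + 1.47) = 2.71 mM/s.

2.71 mM/s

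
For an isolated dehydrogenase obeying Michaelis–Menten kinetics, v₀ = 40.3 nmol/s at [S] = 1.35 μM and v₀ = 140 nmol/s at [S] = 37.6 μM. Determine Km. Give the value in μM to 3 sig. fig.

From v = Vmax[S]/(Km+[S]), each point gives Vmax = v(Km+[S])/[S].
Equating: 40.3(Km+1.35)/1.35 = 140(Km+37.6)/37.6.
29.85·Km + 40.3 = 3.723·Km + 140, so (29.85 − 3.723)·Km = 140 − 40.3.
Km = 99.70/26.13 = 3.82 μM; then Vmax = 40.3(3.82+1.35)/1.35 = 154 nmol/s.

3.82 μM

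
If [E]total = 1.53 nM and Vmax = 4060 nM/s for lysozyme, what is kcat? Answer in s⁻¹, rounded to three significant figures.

kcat = Vmax/[E]total = 4060 nM/s / 1.53 nM = 2650 s⁻¹.

2650 s⁻¹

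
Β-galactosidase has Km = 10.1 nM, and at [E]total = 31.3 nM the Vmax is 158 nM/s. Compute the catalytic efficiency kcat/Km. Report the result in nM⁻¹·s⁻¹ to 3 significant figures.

kcat = Vmax/[E]total = 158/31.3 = 5.05 s⁻¹.
kcat/Km = 5.05/10.1 = 0.500 nM⁻¹·s⁻¹.

0.500 nM⁻¹·s⁻¹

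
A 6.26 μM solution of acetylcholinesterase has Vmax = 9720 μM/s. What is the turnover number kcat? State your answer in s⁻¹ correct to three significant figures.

1550 s⁻¹

kcat = Vmax/[E]total = 9720 μM/s / 6.26 μM = 1550 s⁻¹.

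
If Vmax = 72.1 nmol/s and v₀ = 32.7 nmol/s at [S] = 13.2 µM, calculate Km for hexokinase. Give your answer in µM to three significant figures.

From v = Vmax[S]/(Km+[S]), Km = [S](Vmax − v)/v.
Km = 13.2 × (72.1 − 32.7) / 32.7 = 520.1/32.7 = 15.9 µM.

15.9 µM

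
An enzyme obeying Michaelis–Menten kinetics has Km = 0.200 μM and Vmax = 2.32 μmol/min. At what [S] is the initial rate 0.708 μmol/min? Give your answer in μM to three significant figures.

Rearranging v = Vmax[S]/(Km+[S]) gives [S] = Km·v/(Vmax − v).
[S] = 0.200 × 0.708 / (2.32 − 0.708) = 0.1416/1.612 = 0.0878 μM.

0.0878 μM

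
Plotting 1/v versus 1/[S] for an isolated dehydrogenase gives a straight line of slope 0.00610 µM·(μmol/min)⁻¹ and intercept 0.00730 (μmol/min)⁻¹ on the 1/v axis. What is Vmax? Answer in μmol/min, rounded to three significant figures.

The y-intercept of a Lineweaver–Burk plot equals 1/Vmax, so Vmax = 1/0.00730 = 137 μmol/min.

137 μmol/min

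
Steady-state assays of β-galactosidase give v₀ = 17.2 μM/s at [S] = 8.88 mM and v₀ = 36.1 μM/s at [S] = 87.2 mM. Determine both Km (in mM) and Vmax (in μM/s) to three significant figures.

Km = 12.4 mM; Vmax = 41.2 μM/s

In reciprocal form, 1/v = (Km/Vmax)·(1/[S]) + 1/Vmax. The two points give (1/[S], 1/v) = (0.1126, 0.05814) and (0.01147, 0.02770).
Slope = (0.05814 − 0.02770)/(0.1126 − 0.01147) = 0.3009; intercept = 0.05814 − 0.3009×0.1126 = 0.02425.
Vmax = 1/intercept = 41.2 μM/s; Km = slope × Vmax = 0.3009 × 41.2 = 12.4 mM.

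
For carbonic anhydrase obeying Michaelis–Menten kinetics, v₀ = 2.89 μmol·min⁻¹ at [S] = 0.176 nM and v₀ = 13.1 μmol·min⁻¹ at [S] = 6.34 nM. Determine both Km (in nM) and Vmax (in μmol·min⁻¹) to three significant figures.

Km = 0.711 nM; Vmax = 14.6 μmol·min⁻¹

In reciprocal form, 1/v = (Km/Vmax)·(1/[S]) + 1/Vmax. The two points give (1/[S], 1/v) = (5.682, 0.3460) and (0.1577, 0.07634).
Slope = (0.3460 − 0.07634)/(5.682 − 0.1577) = 0.04882; intercept = 0.3460 − 0.04882×5.682 = 0.06864.
Vmax = 1/intercept = 14.6 μmol·min⁻¹; Km = slope × Vmax = 0.04882 × 14.6 = 0.711 nM.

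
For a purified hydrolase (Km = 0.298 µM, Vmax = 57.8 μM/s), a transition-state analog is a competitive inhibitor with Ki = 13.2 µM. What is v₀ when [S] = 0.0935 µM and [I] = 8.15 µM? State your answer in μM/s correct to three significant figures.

9.39 μM/s

α = 1 + [I]/Ki = 1 + 8.15/13.2 = 1.617.
For a competitive inhibitor, Vmax is unchanged and the apparent Km becomes α·Km: Km,app = 0.482 µM, Vmax,app = 57.8 μM/s.
v = Vmax,app·[S]/(Km,app + [S]) = 57.8 × 0.0935/(0.482 + 0.0935) = 9.39 μM/s.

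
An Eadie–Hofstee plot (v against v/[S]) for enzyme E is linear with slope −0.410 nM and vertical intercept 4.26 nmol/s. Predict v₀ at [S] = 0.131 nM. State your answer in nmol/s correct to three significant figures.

In the Eadie–Hofstee form v = Vmax − Km·(v/[S]), the slope is −Km and the intercept is Vmax, so Km = 0.410 nM and Vmax = 4.26 nmol/s.
v = 4.26 × 0.131/(0.410 + 0.131) = 1.03 nmol/s.

1.03 nmol/s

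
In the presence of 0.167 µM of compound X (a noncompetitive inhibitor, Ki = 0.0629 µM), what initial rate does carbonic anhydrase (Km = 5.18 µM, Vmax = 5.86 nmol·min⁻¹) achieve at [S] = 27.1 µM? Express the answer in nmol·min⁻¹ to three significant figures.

With α = 1 + [I]/Ki = 1 + 0.167/0.0629 = 3.655, the noncompetitive rate law is v = (Vmax/α)·[S] / (Km + [S]).
v = (5.86/3.655)×27.1 / (5.18 + 27.1) = 43.45/32.28 = 1.35 nmol·min⁻¹.

1.35 nmol·min⁻¹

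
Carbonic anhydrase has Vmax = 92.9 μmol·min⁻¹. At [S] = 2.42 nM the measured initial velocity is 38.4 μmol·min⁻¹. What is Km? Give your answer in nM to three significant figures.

3.43 nM

From v = Vmax[S]/(Km+[S]), Km = [S](Vmax − v)/v.
Km = 2.42 × (92.9 − 38.4) / 38.4 = 131.9/38.4 = 3.43 nM.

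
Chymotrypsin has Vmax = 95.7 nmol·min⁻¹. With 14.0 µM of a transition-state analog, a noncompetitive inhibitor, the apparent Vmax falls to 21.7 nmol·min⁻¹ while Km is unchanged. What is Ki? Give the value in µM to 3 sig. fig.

4.11 µM

Noncompetitive: Vmax,app = Vmax/α with α = 1 + [I]/Ki.
α = Vmax/Vmax,app = 95.7/21.7 = 4.410.
Since α = 1 + [I]/Ki, [I]/Ki = 4.410 − 1 = 3.410 and Ki = 14.0/3.410 = 4.11 µM.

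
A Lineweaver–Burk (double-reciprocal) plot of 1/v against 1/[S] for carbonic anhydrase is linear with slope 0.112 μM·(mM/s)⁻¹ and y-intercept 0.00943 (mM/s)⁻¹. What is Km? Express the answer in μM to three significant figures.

y-intercept = 1/Vmax ⇒ Vmax = 106 mM/s; slope = Km/Vmax ⇒ Km = slope × Vmax.
Km = 0.112 × 106 = 11.9 μM.

11.9 μM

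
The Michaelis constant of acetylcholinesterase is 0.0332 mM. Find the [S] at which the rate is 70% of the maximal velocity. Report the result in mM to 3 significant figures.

0.0775 mM

v/Vmax = [S]/(Km+[S]) = 0.7, so [S] = Km·0.7/(1 − 0.7) = 0.0332 × 2.333.
[S] = 0.0775 mM.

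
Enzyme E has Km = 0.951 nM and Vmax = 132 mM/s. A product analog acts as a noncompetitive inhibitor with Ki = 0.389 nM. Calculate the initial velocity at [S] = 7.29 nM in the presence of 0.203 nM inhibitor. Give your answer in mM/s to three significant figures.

76.7 mM/s

With α = 1 + [I]/Ki = 1 + 0.203/0.389 = 1.522, the noncompetitive rate law is v = (Vmax/α)·[S] / (Km + [S]).
v = (132/1.522)×7.29 / (0.951 + 7.29) = 632.3/8.241 = 76.7 mM/s.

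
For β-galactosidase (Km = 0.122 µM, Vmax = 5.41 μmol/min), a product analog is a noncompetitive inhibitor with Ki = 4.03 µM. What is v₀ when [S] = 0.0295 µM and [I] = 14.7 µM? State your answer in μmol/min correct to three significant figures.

α = 1 + [I]/Ki = 1 + 14.7/4.03 = 4.648.
For a noncompetitive inhibitor, Vmax is reduced to Vmax/α while Km is unchanged: Km,app = 0.122 µM, Vmax,app = 1.16 μmol/min.
v = Vmax,app·[S]/(Km,app + [S]) = 1.16 × 0.0295/(0.122 + 0.0295) = 0.227 μmol/min.

0.227 μmol/min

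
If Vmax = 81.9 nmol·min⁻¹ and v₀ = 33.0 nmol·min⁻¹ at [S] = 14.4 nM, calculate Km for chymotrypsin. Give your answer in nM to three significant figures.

From v = Vmax[S]/(Km+[S]), Km = [S](Vmax − v)/v.
Km = 14.4 × (81.9 − 33.0) / 33.0 = 704.2/33.0 = 21.3 nM.

21.3 nM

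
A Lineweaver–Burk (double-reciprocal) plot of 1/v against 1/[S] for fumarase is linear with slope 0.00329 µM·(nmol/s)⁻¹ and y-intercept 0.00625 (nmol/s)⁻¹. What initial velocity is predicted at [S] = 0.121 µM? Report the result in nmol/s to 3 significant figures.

The y-intercept is 1/Vmax, so Vmax = 1/0.00625 = 160 nmol/s.
The slope is Km/Vmax, so Km = 0.00329 × 160 = 0.526 µM.
Then v = 160 × 0.121/(0.526 + 0.121) = 29.9 nmol/s.

29.9 nmol/s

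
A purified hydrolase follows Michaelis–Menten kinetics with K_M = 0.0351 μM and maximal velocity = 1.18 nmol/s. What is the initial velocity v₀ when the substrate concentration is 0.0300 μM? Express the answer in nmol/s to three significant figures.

[S]/(Km+[S]) = 0.0300/0.06510 = 0.4608, the fractional saturation.
v = 0.4608 × Vmax = 0.4608 × 1.18 = 0.544 nmol/s.

0.544 nmol/s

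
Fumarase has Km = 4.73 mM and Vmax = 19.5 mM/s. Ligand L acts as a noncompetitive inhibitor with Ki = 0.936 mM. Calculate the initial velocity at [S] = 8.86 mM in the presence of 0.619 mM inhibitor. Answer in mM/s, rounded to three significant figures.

7.65 mM/s

α = 1 + [I]/Ki = 1 + 0.619/0.936 = 1.661.
For a noncompetitive inhibitor, Vmax is reduced to Vmax/α while Km is unchanged: Km,app = 4.73 mM, Vmax,app = 11.7 mM/s.
v = Vmax,app·[S]/(Km,app + [S]) = 11.7 × 8.86/(4.73 + 8.86) = 7.65 mM/s.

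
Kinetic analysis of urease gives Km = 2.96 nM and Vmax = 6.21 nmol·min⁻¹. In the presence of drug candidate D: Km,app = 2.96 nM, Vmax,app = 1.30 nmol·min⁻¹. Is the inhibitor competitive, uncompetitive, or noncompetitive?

Vmax decreases (6.21 → 1.30 nmol·min⁻¹) while Km is unchanged — pure noncompetitive inhibition.

noncompetitive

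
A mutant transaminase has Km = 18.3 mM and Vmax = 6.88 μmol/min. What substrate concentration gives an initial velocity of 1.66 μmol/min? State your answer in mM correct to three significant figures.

Rearranging v = Vmax[S]/(Km+[S]) gives [S] = Km·v/(Vmax − v).
[S] = 18.3 × 1.66 / (6.88 − 1.66) = 30.38/5.220 = 5.82 mM.

5.82 mM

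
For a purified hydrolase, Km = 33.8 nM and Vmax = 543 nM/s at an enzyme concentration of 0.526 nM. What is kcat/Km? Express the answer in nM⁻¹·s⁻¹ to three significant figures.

30.5 nM⁻¹·s⁻¹

kcat = Vmax/[E]total = 543/0.526 = 1030 s⁻¹.
kcat/Km = 1030/33.8 = 30.5 nM⁻¹·s⁻¹.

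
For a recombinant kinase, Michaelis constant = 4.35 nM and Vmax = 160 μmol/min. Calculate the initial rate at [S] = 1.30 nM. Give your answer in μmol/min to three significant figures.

v = Vmax·[S]/(Km + [S]) = 160 × 1.30 / (4.35 + 1.30)
  = 208.0 / 5.650 = 36.8 μmol/min.

36.8 μmol/min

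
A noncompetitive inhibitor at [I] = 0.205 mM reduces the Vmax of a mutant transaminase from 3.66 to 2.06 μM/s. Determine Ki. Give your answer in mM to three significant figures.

Noncompetitive: Vmax,app = Vmax/α with α = 1 + [I]/Ki.
α = Vmax/Vmax,app = 3.66/2.06 = 1.777.
Ki = [I]/(α − 1) = 0.205/0.7767 = 0.264 mM.

0.264 mM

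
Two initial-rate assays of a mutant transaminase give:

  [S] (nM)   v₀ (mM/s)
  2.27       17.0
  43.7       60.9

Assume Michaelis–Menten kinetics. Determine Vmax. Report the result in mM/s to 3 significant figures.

70.9 mM/s

From v = Vmax[S]/(Km+[S]), each point gives Vmax = v(Km+[S])/[S].
Equating: 17.0(Km+2.27)/2.27 = 60.9(Km+43.7)/43.7.
7.489·Km + 17.0 = 1.394·Km + 60.9, so (7.489 − 1.394)·Km = 60.9 − 17.0.
Km = 43.90/6.095 = 7.20 nM; then Vmax = 17.0(7.20+2.27)/2.27 = 70.9 mM/s.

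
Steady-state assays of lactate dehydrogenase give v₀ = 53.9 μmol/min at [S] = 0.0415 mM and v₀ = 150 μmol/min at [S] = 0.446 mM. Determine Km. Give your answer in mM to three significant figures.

In reciprocal form, 1/v = (Km/Vmax)·(1/[S]) + 1/Vmax. The two points give (1/[S], 1/v) = (24.10, 0.01855) and (2.242, 0.006667).
Slope = (0.01855 − 0.006667)/(24.10 − 2.242) = 0.0005439; intercept = 0.01855 − 0.0005439×24.10 = 0.005447.
Vmax = 1/intercept = 184 μmol/min; Km = slope × Vmax = 0.0005439 × 184 = 0.0998 mM.

0.0998 mM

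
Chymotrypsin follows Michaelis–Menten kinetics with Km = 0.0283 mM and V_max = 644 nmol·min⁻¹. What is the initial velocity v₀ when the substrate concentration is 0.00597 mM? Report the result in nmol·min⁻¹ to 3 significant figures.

112 nmol·min⁻¹

[S]/(Km+[S]) = 0.00597/0.03427 = 0.1742, the fractional saturation.
v = 0.1742 × Vmax = 0.1742 × 644 = 112 nmol·min⁻¹.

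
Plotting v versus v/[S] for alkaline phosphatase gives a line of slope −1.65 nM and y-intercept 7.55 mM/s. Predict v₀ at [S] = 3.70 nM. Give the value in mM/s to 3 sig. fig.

In the Eadie–Hofstee form v = Vmax − Km·(v/[S]), the slope is −Km and the intercept is Vmax, so Km = 1.65 nM and Vmax = 7.55 mM/s.
v = 7.55 × 3.70/(1.65 + 3.70) = 5.22 mM/s.

5.22 mM/s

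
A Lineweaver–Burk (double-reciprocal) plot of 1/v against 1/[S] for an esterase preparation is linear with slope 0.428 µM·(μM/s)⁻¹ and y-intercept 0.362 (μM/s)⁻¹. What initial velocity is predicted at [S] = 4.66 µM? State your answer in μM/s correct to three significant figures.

The y-intercept is 1/Vmax, so Vmax = 1/0.362 = 2.76 μM/s.
The slope is Km/Vmax, so Km = 0.428 × 2.76 = 1.18 µM.
Then v = 2.76 × 4.66/(1.18 + 4.66) = 2.20 μM/s.

2.20 μM/s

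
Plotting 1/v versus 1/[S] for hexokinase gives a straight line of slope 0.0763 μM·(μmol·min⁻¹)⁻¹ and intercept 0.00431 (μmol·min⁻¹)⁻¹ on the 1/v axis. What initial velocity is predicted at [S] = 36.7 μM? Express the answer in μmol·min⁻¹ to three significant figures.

157 μmol·min⁻¹

The y-intercept is 1/Vmax, so Vmax = 1/0.00431 = 232 μmol·min⁻¹.
The slope is Km/Vmax, so Km = 0.0763 × 232 = 17.7 μM.
Then v = 232 × 36.7/(17.7 + 36.7) = 157 μmol·min⁻¹.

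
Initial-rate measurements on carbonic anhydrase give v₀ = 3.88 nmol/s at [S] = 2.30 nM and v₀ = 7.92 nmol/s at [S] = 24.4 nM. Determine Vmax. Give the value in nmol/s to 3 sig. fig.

From v = Vmax[S]/(Km+[S]), each point gives Vmax = v(Km+[S])/[S].
Equating: 3.88(Km+2.30)/2.30 = 7.92(Km+24.4)/24.4.
1.687·Km + 3.88 = 0.3246·Km + 7.92, so (1.687 − 0.3246)·Km = 7.92 − 3.88.
Km = 4.040/1.362 = 2.97 nM; then Vmax = 3.88(2.97+2.30)/2.30 = 8.88 nmol/s.

8.88 nmol/s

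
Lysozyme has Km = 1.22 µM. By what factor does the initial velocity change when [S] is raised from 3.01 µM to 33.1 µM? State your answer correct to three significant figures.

Since Vmax cancels, v₂/v₁ = [S]₂(Km+[S]₁) / [S]₁(Km+[S]₂).
= 33.1×(1.22+3.01) / (3.01×(1.22+33.1)) = 140.0/103.3 = 1.36.

1.36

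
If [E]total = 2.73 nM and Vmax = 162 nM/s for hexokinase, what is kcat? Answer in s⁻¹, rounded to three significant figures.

59.3 s⁻¹

kcat = Vmax/[E]total = 162 nM/s / 2.73 nM = 59.3 s⁻¹.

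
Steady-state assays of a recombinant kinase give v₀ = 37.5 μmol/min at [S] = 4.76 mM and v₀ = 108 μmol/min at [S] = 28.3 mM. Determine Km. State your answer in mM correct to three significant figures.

In reciprocal form, 1/v = (Km/Vmax)·(1/[S]) + 1/Vmax. The two points give (1/[S], 1/v) = (0.2101, 0.02667) and (0.03534, 0.009259).
Slope = (0.02667 − 0.009259)/(0.2101 − 0.03534) = 0.09961; intercept = 0.02667 − 0.09961×0.2101 = 0.005739.
Vmax = 1/intercept = 174 μmol/min; Km = slope × Vmax = 0.09961 × 174 = 17.4 mM.

17.4 mM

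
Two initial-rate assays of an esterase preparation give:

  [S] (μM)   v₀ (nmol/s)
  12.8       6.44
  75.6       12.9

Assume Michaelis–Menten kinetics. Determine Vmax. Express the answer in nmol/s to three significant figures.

16.2 nmol/s

From v = Vmax[S]/(Km+[S]), each point gives Vmax = v(Km+[S])/[S].
Equating: 6.44(Km+12.8)/12.8 = 12.9(Km+75.6)/75.6.
0.5031·Km + 6.44 = 0.1706·Km + 12.9, so (0.5031 − 0.1706)·Km = 12.9 − 6.44.
Km = 6.460/0.3325 = 19.4 μM; then Vmax = 6.44(19.4+12.8)/12.8 = 16.2 nmol/s.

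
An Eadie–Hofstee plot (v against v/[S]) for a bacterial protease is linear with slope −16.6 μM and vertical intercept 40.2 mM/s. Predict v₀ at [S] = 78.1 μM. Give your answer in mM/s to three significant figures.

In the Eadie–Hofstee form v = Vmax − Km·(v/[S]), the slope is −Km and the intercept is Vmax, so Km = 16.6 μM and Vmax = 40.2 mM/s.
v = 40.2 × 78.1/(16.6 + 78.1) = 33.2 mM/s.

33.2 mM/s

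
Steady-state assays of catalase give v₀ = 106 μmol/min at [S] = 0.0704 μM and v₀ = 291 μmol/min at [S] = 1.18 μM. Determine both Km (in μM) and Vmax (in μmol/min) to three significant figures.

From v = Vmax[S]/(Km+[S]), each point gives Vmax = v(Km+[S])/[S].
Equating: 106(Km+0.0704)/0.0704 = 291(Km+1.18)/1.18.
1506·Km + 106 = 246.6·Km + 291, so (1506 − 246.6)·Km = 291 − 106.
Km = 185.0/1259 = 0.147 μM; then Vmax = 106(0.147+0.0704)/0.0704 = 327 μmol/min.

Km = 0.147 μM; Vmax = 327 μmol/min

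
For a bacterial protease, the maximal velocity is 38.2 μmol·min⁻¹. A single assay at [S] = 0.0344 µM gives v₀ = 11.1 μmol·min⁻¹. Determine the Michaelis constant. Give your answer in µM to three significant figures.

0.0840 µM

From v = Vmax[S]/(Km+[S]), Km = [S](Vmax − v)/v.
Km = 0.0344 × (38.2 − 11.1) / 11.1 = 0.9322/11.1 = 0.0840 µM.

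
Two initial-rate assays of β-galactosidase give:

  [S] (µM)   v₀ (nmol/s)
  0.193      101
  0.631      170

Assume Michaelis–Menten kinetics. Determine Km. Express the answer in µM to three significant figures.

0.272 µM

From v = Vmax[S]/(Km+[S]), each point gives Vmax = v(Km+[S])/[S].
Equating: 101(Km+0.193)/0.193 = 170(Km+0.631)/0.631.
523.3·Km + 101 = 269.4·Km + 170, so (523.3 − 269.4)·Km = 170 − 101.
Km = 69.00/253.9 = 0.272 µM; then Vmax = 101(0.272+0.193)/0.193 = 243 nmol/s.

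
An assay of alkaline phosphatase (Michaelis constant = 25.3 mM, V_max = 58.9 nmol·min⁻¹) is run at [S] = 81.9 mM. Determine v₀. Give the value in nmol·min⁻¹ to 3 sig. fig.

[S]/(Km+[S]) = 81.9/107.2 = 0.7640, the fractional saturation.
v = 0.7640 × Vmax = 0.7640 × 58.9 = 45.0 nmol·min⁻¹.

45.0 nmol·min⁻¹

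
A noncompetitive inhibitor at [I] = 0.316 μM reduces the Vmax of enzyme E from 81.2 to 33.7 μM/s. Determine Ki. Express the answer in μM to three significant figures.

0.224 μM

Noncompetitive: Vmax,app = Vmax/α with α = 1 + [I]/Ki.
α = Vmax/Vmax,app = 81.2/33.7 = 2.409.
Since α = 1 + [I]/Ki, [I]/Ki = 2.409 − 1 = 1.409 and Ki = 0.316/1.409 = 0.224 μM.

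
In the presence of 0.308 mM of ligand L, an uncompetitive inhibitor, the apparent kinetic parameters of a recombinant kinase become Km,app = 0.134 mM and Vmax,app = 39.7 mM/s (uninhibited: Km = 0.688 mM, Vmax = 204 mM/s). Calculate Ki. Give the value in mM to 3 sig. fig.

0.0744 mM

Uncompetitive: Vmax,app = Vmax/α (and Km,app = Km/α) with α = 1 + [I]/Ki.
α = Vmax/Vmax,app = 204/39.7 = 5.139.
Ki = [I]/(α − 1) = 0.308/4.139 = 0.0744 mM.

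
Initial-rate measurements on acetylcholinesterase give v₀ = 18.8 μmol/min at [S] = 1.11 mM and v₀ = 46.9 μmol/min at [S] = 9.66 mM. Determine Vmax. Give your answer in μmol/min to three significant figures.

58.2 μmol/min

In reciprocal form, 1/v = (Km/Vmax)·(1/[S]) + 1/Vmax. The two points give (1/[S], 1/v) = (0.9009, 0.05319) and (0.1035, 0.02132).
Slope = (0.05319 − 0.02132)/(0.9009 − 0.1035) = 0.03997; intercept = 0.05319 − 0.03997×0.9009 = 0.01718.
Vmax = 1/intercept = 58.2 μmol/min; Km = slope × Vmax = 0.03997 × 58.2 = 2.33 mM.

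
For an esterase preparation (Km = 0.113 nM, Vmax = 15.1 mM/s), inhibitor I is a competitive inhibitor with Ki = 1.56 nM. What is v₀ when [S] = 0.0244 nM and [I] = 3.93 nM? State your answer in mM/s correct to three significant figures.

α = 1 + [I]/Ki = 1 + 3.93/1.56 = 3.519.
For a competitive inhibitor, Vmax is unchanged and the apparent Km becomes α·Km: Km,app = 0.398 nM, Vmax,app = 15.1 mM/s.
v = Vmax,app·[S]/(Km,app + [S]) = 15.1 × 0.0244/(0.398 + 0.0244) = 0.873 mM/s.

0.873 mM/s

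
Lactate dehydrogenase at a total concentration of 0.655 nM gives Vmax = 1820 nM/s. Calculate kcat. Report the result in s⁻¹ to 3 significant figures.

2780 s⁻¹

kcat = Vmax/[E]total = 1820 nM/s / 0.655 nM = 2780 s⁻¹.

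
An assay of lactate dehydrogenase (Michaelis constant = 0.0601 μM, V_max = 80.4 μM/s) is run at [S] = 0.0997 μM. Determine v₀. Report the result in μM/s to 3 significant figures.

[S]/(Km+[S]) = 0.0997/0.1598 = 0.6239, the fractional saturation.
v = 0.6239 × Vmax = 0.6239 × 80.4 = 50.2 μM/s.

50.2 μM/s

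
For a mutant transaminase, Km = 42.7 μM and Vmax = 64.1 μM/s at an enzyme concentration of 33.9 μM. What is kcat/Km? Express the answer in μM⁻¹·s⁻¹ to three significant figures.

0.0443 μM⁻¹·s⁻¹

kcat = Vmax/[E]total = 64.1/33.9 = 1.89 s⁻¹.
kcat/Km = 1.89/42.7 = 0.0443 μM⁻¹·s⁻¹.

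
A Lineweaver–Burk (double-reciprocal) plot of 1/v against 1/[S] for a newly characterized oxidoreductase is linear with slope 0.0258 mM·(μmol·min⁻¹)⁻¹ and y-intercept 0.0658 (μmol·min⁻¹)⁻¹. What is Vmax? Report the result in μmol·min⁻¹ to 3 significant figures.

15.2 μmol·min⁻¹

The y-intercept of a Lineweaver–Burk plot equals 1/Vmax, so Vmax = 1/0.0658 = 15.2 μmol·min⁻¹.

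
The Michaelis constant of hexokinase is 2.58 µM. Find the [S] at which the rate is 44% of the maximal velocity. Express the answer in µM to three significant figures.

v/Vmax = [S]/(Km+[S]) = 0.44, so [S] = Km·0.44/(1 − 0.44) = 2.58 × 0.7857.
[S] = 2.03 µM.

2.03 µM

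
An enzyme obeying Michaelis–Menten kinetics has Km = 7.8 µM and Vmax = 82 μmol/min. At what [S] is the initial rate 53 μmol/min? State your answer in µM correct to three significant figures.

The required fractional saturation is v/Vmax = 53/82 = 0.6463.
Then [S]/(Km+[S]) = 0.6463 ⇒ [S] = 7.8 × 0.6463/(1 − 0.6463) = 14.3 µM.

14.3 µM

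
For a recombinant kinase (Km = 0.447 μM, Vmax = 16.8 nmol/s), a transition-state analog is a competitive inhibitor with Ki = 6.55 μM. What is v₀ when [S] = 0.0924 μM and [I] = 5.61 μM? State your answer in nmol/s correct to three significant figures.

1.68 nmol/s

α = 1 + [I]/Ki = 1 + 5.61/6.55 = 1.856.
For a competitive inhibitor, Vmax is unchanged and the apparent Km becomes α·Km: Km,app = 0.830 μM, Vmax,app = 16.8 nmol/s.
v = Vmax,app·[S]/(Km,app + [S]) = 16.8 × 0.0924/(0.830 + 0.0924) = 1.68 nmol/s.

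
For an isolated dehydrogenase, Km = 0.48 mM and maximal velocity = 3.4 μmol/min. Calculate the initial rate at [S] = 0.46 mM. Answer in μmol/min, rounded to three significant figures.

1.66 μmol/min

[S]/(Km+[S]) = 0.46/0.9400 = 0.4894, the fractional saturation.
v = 0.4894 × Vmax = 0.4894 × 3.4 = 1.66 μmol/min.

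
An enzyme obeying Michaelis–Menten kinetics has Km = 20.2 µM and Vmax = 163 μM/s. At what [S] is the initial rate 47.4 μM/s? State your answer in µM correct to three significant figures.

8.28 µM

Rearranging v = Vmax[S]/(Km+[S]) gives [S] = Km·v/(Vmax − v).
[S] = 20.2 × 47.4 / (163 − 47.4) = 957.5/115.6 = 8.28 µM.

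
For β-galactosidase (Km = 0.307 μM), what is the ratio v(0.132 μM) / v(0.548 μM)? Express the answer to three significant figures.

0.469

Since Vmax cancels, v₂/v₁ = [S]₂(Km+[S]₁) / [S]₁(Km+[S]₂).
= 0.132×(0.307+0.548) / (0.548×(0.307+0.132)) = 0.1129/0.2406 = 0.469.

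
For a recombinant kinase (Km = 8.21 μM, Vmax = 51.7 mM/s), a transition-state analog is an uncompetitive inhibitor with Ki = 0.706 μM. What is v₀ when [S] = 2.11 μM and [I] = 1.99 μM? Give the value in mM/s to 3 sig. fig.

6.71 mM/s

With α = 1 + [I]/Ki = 1 + 1.99/0.706 = 3.819, the uncompetitive rate law is v = (Vmax/α)·[S] / (Km/α + [S]).
v = (51.7/3.819)×2.11 / (8.21/3.819 + 2.11) = 28.57/4.260 = 6.71 mM/s.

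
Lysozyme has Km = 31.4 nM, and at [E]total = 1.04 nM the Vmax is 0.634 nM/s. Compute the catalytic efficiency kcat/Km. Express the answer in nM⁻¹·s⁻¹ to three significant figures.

kcat = Vmax/[E]total = 0.634/1.04 = 0.610 s⁻¹.
kcat/Km = 0.610/31.4 = 0.0194 nM⁻¹·s⁻¹.

0.0194 nM⁻¹·s⁻¹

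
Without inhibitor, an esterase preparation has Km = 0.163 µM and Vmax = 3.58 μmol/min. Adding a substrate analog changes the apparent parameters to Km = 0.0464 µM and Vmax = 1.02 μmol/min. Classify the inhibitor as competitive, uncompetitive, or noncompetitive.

uncompetitive

Both Km and Vmax decrease by the same factor (~3.51-fold) — characteristic of uncompetitive inhibition.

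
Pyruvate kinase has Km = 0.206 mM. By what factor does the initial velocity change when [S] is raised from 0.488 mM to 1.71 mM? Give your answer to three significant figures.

Since Vmax cancels, v₂/v₁ = [S]₂(Km+[S]₁) / [S]₁(Km+[S]₂).
= 1.71×(0.206+0.488) / (0.488×(0.206+1.71)) = 1.187/0.9350 = 1.27.

1.27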